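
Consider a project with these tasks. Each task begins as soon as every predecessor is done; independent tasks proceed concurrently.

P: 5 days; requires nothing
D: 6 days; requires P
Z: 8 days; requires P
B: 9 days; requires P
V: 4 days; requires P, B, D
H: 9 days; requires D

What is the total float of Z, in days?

Critical path: P→D→H = 5+6+9 = 20, so the finish is 20 days.
The longest chain containing Z totals 13 days.
Slack of Z = 12 − 5 = 7 days.

7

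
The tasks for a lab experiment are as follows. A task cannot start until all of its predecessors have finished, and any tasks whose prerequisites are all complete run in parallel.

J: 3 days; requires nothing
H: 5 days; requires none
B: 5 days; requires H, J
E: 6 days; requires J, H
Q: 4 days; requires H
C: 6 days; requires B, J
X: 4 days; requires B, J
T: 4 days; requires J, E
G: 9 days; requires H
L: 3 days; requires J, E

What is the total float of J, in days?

The longest chain is H→B→C = 5+5+6 = 16; overall finish 16 days.
The longest chain containing J totals 14 days.
Float = 16 − 14 = 2.

2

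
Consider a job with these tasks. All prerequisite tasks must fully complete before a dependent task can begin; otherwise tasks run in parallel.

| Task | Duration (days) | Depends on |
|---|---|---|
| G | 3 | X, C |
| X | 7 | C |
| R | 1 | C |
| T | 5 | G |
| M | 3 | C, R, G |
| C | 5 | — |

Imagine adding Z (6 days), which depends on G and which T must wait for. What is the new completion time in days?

26

Originally the plan takes 20 days.
With Z inserted, T now waits for max(G, Z).
New critical path: C→X→G→Z→T = 5+7+3+6+5 = 26 ⇒ 26 days.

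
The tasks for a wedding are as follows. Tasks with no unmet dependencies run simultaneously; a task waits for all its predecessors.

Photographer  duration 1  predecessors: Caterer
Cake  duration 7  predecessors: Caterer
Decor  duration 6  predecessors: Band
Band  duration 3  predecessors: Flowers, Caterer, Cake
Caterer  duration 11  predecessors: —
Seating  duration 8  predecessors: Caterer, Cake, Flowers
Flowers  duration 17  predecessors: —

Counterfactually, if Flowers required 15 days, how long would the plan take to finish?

As given, the longest chain is Caterer→Cake→Band→Decor = 11+7+3+6 = 27, so the finish is 27 days.
Flowers has 1 day of float (longest path through it is 26).
No other chain overtakes it, so the finish is 27 days.

27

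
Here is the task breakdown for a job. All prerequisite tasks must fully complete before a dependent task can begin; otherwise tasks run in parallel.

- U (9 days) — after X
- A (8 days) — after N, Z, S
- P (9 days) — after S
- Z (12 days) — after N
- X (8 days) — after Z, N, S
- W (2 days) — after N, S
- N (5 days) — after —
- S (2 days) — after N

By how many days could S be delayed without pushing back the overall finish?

10

The longest chain is N→Z→X→U = 5+12+8+9 = 34; overall finish 34 days.
S finishes as early as 7 and must finish by 17.
Slack of S = 15 − 5 = 10 days.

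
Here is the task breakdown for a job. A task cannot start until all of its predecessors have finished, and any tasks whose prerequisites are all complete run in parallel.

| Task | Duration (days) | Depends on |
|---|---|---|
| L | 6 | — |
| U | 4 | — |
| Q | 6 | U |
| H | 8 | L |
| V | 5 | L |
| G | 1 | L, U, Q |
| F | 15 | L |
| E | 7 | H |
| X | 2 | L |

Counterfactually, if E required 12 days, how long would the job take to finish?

26

Critical path before the change: L→H→E = 6+8+7 = 21 giving 21 days.
E lies on that path, so at 12 days the path becomes 26 days.
That remains the longest chain; total 26 days.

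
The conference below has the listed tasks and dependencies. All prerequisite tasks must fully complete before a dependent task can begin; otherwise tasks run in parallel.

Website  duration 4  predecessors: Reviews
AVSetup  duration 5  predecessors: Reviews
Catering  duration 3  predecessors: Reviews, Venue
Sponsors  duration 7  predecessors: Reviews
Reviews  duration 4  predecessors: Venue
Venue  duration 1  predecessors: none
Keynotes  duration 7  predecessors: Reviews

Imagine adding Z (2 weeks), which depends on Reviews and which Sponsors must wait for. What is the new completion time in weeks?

Originally the schedule takes 12 weeks.
With Z inserted, Sponsors now waits for max(Reviews, Z).
New critical path: Venue→Reviews→Z→Sponsors = 1+4+2+7 = 14 ⇒ 14 weeks.

14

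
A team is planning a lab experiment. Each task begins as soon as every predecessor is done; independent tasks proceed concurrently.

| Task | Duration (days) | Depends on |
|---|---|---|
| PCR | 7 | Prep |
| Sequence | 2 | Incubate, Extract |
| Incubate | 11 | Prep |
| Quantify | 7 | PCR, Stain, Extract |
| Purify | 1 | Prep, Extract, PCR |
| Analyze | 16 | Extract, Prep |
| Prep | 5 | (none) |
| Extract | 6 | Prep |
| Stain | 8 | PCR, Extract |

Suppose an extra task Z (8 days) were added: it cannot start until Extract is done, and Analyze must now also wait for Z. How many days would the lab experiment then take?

Originally the lab experiment takes 27 days.
With Z inserted, Analyze now waits for max(Extract, Prep, Z).
New critical path: Prep→Extract→Z→Analyze = 5+6+8+16 = 35 ⇒ 35 days.

35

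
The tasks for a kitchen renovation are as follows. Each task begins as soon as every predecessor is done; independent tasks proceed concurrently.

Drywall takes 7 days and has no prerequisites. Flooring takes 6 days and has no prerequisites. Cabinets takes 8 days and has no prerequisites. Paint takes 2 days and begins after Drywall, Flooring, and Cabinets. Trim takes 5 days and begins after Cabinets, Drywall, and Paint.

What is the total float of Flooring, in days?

2

The longest chain is Cabinets→Paint→Trim = 8+2+5 = 15; overall finish 15 days.
Longest path through Flooring: 13 days (earliest finish 6, latest finish 8).
So Flooring can slip 8 − 6 = 2 days.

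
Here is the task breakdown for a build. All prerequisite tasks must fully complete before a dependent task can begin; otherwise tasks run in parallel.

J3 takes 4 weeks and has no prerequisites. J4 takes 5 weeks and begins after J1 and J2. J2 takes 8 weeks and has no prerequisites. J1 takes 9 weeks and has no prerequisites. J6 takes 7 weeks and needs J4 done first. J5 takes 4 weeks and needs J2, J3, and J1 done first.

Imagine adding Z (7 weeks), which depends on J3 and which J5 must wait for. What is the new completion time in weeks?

Originally the plan takes 21 weeks.
With Z inserted, J5 now waits for max(J2, J3, J1, Z).
New critical path: J1→J4→J6 = 9+5+7 = 21 ⇒ 21 weeks.

21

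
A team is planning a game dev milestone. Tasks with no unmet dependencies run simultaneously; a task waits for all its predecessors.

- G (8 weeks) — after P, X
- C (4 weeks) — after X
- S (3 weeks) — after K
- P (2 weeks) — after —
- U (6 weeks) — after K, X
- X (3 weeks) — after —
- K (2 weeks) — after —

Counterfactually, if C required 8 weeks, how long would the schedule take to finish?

The binding path is X→G = 3+8 = 11; finish at 11 weeks.
C has 4 weeks of float (longest path through it is 7).
New critical path: X→C = 3+8 = 11 ⇒ 11 weeks.

11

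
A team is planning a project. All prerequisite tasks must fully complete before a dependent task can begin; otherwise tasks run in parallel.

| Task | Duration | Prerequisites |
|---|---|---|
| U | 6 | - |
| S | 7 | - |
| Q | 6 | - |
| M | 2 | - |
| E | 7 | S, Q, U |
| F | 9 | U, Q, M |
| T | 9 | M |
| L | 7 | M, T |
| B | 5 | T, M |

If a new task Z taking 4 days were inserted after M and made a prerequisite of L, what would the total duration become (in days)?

18

Originally the job takes 18 days.
With Z inserted, L now waits for max(M, T, Z).
New critical path: M→T→L = 2+9+7 = 18 ⇒ 18 days.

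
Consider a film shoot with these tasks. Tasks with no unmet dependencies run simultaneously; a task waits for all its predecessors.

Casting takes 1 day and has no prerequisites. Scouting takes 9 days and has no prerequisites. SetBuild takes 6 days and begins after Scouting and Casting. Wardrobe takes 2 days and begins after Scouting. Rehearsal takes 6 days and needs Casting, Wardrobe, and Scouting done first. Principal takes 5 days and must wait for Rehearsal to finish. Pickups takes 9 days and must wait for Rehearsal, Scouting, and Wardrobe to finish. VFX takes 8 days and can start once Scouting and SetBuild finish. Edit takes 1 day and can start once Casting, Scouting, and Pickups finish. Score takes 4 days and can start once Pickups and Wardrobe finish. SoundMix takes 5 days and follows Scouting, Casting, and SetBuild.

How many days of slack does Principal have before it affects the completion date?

8

Scouting→Wardrobe→Rehearsal→Pickups→Score = 9+2+6+9+4 = 30 sets the makespan at 30 days.
Principal finishes as early as 22 and must finish by 30.
Float = 30 − 22 = 8.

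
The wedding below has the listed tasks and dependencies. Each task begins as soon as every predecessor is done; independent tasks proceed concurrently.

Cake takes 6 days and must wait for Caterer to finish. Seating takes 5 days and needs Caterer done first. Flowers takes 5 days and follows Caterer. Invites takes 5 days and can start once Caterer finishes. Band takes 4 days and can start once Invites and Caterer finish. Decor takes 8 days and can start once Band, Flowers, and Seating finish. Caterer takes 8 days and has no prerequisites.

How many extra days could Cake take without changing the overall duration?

Critical path: Caterer→Invites→Band→Decor = 8+5+4+8 = 25, so the finish is 25 days.
Cake finishes as early as 14 and must finish by 25.
So Cake can slip 25 − 14 = 11 days.

11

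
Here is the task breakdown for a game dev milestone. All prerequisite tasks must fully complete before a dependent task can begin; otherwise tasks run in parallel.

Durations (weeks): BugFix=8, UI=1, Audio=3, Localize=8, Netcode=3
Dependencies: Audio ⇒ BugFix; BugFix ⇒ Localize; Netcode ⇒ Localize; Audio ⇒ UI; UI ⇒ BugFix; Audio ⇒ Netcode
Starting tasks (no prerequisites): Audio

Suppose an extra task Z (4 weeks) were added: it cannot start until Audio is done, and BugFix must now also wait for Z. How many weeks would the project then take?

23

Originally the project takes 20 weeks.
With Z inserted, BugFix now waits for max(UI, Audio, Z).
New critical path: Audio→Z→BugFix→Localize = 3+4+8+8 = 23 ⇒ 23 weeks.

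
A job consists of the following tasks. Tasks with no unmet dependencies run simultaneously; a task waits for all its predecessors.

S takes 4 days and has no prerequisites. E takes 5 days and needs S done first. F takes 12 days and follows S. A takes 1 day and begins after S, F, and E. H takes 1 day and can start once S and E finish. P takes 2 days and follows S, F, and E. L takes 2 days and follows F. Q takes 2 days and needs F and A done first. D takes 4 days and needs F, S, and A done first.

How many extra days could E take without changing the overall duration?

7

Critical path: S→F→A→D = 4+12+1+4 = 21, so the finish is 21 days.
E finishes as early as 9 and must finish by 16.
Float = 21 − 14 = 7.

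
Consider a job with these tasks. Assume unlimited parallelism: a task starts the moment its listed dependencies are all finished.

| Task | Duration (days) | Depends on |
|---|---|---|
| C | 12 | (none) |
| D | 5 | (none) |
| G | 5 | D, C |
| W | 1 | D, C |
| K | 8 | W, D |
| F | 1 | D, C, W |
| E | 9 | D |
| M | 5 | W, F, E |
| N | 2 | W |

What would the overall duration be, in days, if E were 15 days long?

As given, the longest chain is C→W→K = 12+1+8 = 21, so the finish is 21 days.
E is off the critical path — its longest chain is 19 days, giving 2 of slack.
New critical path: D→E→M = 5+15+5 = 25 ⇒ 25 days.

25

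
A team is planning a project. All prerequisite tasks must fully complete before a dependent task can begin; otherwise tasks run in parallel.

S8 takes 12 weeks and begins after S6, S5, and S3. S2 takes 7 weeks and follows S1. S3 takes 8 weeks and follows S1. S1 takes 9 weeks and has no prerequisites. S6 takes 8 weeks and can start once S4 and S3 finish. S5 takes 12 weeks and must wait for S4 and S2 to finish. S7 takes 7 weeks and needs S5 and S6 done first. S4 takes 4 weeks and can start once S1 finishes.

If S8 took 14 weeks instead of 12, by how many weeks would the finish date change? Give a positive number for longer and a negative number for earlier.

2

The binding path is S1→S2→S5→S8 = 9+7+12+12 = 40; finish at 40 weeks.
S8 is on the critical path; changing it to 14 makes that path 42 weeks.
No other chain overtakes it, so the finish is 42 weeks.
Change in finish: 42 − 40 = +2 weeks.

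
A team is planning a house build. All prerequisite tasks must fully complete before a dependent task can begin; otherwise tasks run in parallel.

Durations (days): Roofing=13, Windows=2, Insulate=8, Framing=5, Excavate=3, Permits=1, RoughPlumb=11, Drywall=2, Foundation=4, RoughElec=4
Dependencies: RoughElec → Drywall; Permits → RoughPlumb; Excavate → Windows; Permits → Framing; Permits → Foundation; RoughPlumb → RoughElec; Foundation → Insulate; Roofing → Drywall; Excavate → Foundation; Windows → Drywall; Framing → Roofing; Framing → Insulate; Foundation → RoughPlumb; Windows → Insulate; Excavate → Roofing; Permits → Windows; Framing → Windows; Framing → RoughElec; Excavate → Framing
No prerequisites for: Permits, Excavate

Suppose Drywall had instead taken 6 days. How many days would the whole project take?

Baseline: Excavate→Foundation→RoughPlumb→RoughElec→Drywall = 3+4+11+4+2 = 24 → 24 days.
Drywall is on the critical path; changing it to 6 makes that path 28 days.
That remains the longest chain; total 28 days.

28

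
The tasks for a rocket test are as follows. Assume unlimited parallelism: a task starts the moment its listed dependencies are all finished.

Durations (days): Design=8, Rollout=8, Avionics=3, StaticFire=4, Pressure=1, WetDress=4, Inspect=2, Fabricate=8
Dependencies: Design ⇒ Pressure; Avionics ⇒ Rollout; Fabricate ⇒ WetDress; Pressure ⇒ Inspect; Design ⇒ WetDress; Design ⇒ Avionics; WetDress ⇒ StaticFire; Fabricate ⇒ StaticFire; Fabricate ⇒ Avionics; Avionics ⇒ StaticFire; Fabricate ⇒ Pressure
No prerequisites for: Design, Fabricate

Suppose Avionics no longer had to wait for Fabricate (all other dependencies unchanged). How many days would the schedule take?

19

Before: longest chain Design→Avionics→Rollout = 8+3+8 = 19, finish 19.
Dropping Fabricate→Avionics doesn't change Avionics's earliest start (8); another predecessor still binds.
New critical path: Design→Avionics→Rollout = 8+3+8 = 19 ⇒ 19 days.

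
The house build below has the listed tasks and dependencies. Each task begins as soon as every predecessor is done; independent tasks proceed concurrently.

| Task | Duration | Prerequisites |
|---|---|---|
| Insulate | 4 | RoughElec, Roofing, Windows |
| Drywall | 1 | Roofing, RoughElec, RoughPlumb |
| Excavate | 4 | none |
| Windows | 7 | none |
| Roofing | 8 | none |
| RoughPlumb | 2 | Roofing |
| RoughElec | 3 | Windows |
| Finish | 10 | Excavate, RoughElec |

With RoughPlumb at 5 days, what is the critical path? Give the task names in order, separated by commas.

Critical path before the change: Windows→RoughElec→Finish = 7+3+10 = 20 giving 20 days.
The longest path through RoughPlumb is only 11 days, so RoughPlumb has float 9.
The critical path is still Windows→RoughElec→Finish; finish is now 20 days.

Windows, RoughElec, Finish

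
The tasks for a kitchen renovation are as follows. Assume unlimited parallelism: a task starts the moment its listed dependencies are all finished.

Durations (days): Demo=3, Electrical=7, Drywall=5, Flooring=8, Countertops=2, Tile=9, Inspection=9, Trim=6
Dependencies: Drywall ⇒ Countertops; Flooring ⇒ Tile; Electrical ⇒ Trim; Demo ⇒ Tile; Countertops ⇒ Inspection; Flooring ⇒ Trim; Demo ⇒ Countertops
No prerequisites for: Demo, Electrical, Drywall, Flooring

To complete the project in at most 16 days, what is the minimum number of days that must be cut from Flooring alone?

1

Current finish: 17 days; target: 16.
Flooring is on every critical path, so each day cut from Flooring cuts the finish by one (this holds down to a finish of 16).
Need 17 − 16 = 1 day off Flooring → Flooring becomes 7 days, finish becomes 16.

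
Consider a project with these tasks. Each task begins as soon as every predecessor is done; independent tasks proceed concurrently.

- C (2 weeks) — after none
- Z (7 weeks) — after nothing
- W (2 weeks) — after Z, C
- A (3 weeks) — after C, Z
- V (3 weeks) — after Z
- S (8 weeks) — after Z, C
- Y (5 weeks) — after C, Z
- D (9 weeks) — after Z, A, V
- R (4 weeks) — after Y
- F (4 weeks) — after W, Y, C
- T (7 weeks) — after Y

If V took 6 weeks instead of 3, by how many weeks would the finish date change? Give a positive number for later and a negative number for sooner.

Actual critical path: Z→V→D = 7+3+9 = 19 ⇒ 19 weeks.
V is on the critical path; changing it to 6 makes that path 22 weeks.
No other chain overtakes it, so the finish is 22 weeks.
Change in finish: 22 − 19 = +3 weeks.

3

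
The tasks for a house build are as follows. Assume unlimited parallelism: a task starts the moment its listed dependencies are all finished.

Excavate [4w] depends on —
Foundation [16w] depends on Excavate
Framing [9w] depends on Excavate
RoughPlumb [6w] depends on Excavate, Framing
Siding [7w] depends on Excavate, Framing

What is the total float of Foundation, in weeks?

Critical path: Excavate→Foundation = 4+16 = 20, so the finish is 20 weeks.
Longest path through Foundation: 20 weeks (earliest finish 20, latest finish 20).
So Foundation can slip 20 − 20 = 0 weeks.

0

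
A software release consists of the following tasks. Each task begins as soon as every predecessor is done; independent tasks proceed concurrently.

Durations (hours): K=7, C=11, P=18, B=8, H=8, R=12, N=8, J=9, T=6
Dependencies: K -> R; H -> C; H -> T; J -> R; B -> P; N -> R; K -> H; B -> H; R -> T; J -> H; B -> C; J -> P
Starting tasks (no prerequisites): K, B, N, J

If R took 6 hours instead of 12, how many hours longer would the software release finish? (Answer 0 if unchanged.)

0

Baseline: J→H→C = 9+8+11 = 28 → 28 hours.
R has 1 hour of float (longest path through it is 27).
The critical path is still J→H→C; finish is now 28 hours.
Change in finish: 28 − 28 = +0 hours.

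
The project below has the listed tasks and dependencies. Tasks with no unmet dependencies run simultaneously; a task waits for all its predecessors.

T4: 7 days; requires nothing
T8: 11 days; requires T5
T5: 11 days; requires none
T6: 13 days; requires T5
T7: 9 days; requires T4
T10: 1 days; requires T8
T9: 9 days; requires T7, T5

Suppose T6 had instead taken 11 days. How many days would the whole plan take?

Actual critical path: T4→T7→T9 = 7+9+9 = 25 ⇒ 25 days.
T6 has 1 day of float (longest path through it is 24).
The critical path is still T4→T7→T9; finish is now 25 days.

25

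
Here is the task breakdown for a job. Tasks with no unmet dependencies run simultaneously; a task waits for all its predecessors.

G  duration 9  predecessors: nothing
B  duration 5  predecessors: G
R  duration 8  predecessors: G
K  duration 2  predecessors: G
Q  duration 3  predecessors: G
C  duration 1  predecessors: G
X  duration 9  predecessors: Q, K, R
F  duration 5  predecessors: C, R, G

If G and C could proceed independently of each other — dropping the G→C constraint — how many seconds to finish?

Before: longest chain G→R→X = 9+8+9 = 26, finish 26.
Without G→C, C's earliest start moves from 9 to 0.
After: G→R→X = 9+8+9 = 26 → 26 seconds.

26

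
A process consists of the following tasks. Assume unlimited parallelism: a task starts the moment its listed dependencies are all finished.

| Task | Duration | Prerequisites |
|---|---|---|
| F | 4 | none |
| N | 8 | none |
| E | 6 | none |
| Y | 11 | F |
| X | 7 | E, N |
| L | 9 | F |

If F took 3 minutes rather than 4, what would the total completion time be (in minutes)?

Baseline: F→Y = 4+11 = 15 → 15 minutes.
F is on the critical path; changing it to 3 makes that path 14 minutes.
Now N→X = 8+7 = 15 is longest, so the finish becomes 15 minutes.

15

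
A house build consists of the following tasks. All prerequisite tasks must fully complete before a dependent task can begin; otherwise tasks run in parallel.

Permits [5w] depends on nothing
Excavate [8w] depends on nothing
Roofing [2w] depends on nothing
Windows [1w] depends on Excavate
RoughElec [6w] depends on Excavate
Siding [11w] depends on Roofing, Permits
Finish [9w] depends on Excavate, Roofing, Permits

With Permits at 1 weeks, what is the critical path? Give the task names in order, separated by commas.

As given, the longest chain is Excavate→Finish = 8+9 = 17, so the finish is 17 weeks.
The longest path through Permits is only 16 weeks, so Permits has float 1.
No other chain overtakes it, so the finish is 17 weeks.

Excavate, Finish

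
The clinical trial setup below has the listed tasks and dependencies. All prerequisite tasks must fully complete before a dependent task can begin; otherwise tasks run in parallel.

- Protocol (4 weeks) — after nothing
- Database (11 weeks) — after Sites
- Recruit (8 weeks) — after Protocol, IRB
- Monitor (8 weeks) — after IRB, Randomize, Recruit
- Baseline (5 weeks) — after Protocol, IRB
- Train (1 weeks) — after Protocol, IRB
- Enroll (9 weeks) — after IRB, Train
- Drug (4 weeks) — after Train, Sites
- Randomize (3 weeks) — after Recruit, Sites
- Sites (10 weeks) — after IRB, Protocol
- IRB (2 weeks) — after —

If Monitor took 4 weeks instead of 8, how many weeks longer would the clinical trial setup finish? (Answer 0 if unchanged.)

0

As given, the longest chain is Protocol→Sites→Randomize→Monitor = 4+10+3+8 = 25, so the finish is 25 weeks.
Monitor is on the critical path; changing it to 4 makes that path 21 weeks.
Now Protocol→Sites→Database = 4+10+11 = 25 is longest, so the finish becomes 25 weeks.
Change in finish: 25 − 25 = +0 weeks.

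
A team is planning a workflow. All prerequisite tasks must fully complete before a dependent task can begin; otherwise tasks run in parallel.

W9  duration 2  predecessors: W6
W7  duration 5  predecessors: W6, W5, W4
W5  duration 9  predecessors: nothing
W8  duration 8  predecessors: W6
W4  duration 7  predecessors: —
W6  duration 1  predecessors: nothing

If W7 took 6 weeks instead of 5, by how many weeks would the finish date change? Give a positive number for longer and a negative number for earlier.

The binding path is W5→W7 = 9+5 = 14; finish at 14 weeks.
W7 lies on that path, so at 6 weeks the path becomes 15 weeks.
No other chain overtakes it, so the finish is 15 weeks.
Change in finish: 15 − 14 = +1 weeks.

1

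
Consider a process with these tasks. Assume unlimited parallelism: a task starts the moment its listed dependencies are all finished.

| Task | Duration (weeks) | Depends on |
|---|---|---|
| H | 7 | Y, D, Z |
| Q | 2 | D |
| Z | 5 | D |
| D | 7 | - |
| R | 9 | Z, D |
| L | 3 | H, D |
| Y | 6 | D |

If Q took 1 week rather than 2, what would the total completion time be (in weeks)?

Critical path before the change: D→Y→H→L = 7+6+7+3 = 23 giving 23 weeks.
Q is off the critical path — its longest chain is 9 weeks, giving 14 of slack.
The critical path is still D→Y→H→L; finish is now 23 weeks.

23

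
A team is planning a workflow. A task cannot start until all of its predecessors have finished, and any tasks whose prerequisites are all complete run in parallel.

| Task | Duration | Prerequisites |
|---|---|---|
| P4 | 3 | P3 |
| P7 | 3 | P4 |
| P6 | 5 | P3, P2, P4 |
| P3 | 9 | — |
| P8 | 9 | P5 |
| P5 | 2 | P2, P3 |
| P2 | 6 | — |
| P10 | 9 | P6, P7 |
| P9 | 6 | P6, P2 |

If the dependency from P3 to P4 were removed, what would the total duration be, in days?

Before: longest chain P3→P4→P6→P10 = 9+3+5+9 = 26, finish 26.
Without P3→P4, P4's earliest start moves from 9 to 0.
New critical path: P3→P6→P10 = 9+5+9 = 23 ⇒ 23 days.

23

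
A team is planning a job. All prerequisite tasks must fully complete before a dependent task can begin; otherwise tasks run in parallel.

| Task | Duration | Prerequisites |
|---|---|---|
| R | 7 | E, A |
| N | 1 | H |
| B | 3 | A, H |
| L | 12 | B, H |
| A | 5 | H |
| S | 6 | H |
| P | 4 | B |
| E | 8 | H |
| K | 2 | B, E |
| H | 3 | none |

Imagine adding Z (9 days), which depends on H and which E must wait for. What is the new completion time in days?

Originally the project takes 23 days.
With Z inserted, E now waits for max(H, Z).
New critical path: H→Z→E→R = 3+9+8+7 = 27 ⇒ 27 days.

27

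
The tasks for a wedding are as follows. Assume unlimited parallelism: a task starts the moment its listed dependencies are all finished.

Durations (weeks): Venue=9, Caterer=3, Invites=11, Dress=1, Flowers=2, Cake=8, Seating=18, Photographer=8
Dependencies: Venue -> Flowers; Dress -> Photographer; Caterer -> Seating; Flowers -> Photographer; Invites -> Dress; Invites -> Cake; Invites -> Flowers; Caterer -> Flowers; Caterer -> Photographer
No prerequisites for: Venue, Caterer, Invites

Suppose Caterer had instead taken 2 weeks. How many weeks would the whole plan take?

21

Baseline: Caterer→Seating = 3+18 = 21 → 21 weeks.
Since Caterer is critical, the -1 change carries straight to that chain (now 20 weeks).
The binding chain switches to Invites→Flowers→Photographer = 11+2+8 = 21; finish 21 weeks.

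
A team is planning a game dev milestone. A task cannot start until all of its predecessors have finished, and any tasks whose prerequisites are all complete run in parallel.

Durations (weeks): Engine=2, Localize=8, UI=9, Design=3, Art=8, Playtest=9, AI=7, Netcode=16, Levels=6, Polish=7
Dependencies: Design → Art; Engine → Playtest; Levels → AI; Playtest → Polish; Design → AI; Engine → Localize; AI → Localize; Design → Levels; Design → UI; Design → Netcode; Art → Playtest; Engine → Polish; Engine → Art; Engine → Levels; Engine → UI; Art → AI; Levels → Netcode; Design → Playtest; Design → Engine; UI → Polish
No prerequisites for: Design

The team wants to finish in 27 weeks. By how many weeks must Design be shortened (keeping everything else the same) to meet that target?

Current finish: 29 weeks; target: 27.
Design is on every critical path, so each week cut from Design cuts the finish by one (this holds down to a finish of 27).
Need 29 − 27 = 2 weeks off Design → Design becomes 1 week, finish becomes 27.

2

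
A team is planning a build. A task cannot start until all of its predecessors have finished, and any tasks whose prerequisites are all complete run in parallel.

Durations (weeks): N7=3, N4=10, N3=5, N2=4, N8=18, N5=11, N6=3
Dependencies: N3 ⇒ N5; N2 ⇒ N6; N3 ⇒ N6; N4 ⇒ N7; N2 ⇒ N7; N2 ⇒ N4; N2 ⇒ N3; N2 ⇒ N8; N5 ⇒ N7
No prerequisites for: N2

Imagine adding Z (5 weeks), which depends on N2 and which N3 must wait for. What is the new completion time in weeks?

28

Originally the plan takes 23 weeks.
With Z inserted, N3 now waits for max(N2, Z).
New critical path: N2→Z→N3→N5→N7 = 4+5+5+11+3 = 28 ⇒ 28 weeks.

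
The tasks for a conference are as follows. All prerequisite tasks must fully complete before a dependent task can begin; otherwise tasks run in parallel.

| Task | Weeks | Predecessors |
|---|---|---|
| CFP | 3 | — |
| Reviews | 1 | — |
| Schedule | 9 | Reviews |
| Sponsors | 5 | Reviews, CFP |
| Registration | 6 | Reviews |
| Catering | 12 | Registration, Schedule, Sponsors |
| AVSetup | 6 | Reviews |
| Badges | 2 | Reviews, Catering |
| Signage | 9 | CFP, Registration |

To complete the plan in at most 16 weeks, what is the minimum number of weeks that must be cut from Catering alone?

8

Current finish: 24 weeks; target: 16.
Catering is on every critical path, so each week cut from Catering cuts the finish by one (this holds down to a finish of 16).
Need 24 − 16 = 8 weeks off Catering → Catering becomes 4 weeks, finish becomes 16.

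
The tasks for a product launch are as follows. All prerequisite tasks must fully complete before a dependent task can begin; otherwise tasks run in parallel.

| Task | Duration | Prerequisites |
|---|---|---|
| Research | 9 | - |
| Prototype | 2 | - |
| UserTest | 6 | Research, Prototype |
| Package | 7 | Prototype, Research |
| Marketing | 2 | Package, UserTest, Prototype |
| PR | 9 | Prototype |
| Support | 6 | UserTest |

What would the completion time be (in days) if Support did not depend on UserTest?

18

With the dependency in place, Research→UserTest→Support = 9+6+6 = 21 sets the finish at 21 days.
Without UserTest→Support, Support's earliest start moves from 15 to 0.
The longest chain is now Research→Package→Marketing = 9+7+2 = 18, so the project takes 18 days.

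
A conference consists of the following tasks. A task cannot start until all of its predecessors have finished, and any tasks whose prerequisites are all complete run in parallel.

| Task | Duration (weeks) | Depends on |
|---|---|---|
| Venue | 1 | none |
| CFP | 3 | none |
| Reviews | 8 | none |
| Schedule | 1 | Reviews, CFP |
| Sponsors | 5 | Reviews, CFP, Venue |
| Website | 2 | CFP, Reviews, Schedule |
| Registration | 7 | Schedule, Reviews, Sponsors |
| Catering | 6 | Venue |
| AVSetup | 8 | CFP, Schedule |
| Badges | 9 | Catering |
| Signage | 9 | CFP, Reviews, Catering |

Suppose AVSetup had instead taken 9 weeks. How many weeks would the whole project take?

Actual critical path: Reviews→Sponsors→Registration = 8+5+7 = 20 ⇒ 20 weeks.
AVSetup has 3 weeks of float (longest path through it is 17).
No other chain overtakes it, so the finish is 20 weeks.

20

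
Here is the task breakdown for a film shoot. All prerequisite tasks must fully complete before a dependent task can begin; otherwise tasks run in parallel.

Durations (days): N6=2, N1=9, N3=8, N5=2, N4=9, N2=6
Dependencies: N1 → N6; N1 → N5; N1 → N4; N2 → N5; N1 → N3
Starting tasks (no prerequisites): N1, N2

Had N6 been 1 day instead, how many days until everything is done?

18

The binding path is N1→N4 = 9+9 = 18; finish at 18 days.
N6 is off the critical path — its longest chain is 11 days, giving 7 of slack.
That remains the longest chain; total 18 days.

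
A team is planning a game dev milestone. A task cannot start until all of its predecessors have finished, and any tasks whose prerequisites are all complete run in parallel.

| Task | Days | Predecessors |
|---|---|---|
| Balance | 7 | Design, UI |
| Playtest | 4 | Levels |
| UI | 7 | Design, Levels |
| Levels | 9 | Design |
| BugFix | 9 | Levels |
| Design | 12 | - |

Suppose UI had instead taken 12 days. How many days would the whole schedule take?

As given, the longest chain is Design→Levels→UI→Balance = 12+9+7+7 = 35, so the finish is 35 days.
UI is on the critical path; changing it to 12 makes that path 40 days.
No other chain overtakes it, so the finish is 40 days.

40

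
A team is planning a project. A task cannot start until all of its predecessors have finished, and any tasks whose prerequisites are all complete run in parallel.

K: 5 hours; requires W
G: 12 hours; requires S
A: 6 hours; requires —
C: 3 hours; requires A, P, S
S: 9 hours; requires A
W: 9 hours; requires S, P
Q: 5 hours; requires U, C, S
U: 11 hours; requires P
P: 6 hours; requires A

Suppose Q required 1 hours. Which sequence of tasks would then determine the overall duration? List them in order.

A, S, W, K

Baseline: A→S→W→K = 6+9+9+5 = 29 → 29 hours.
Q has 1 hour of float (longest path through it is 28).
No other chain overtakes it, so the finish is 29 hours.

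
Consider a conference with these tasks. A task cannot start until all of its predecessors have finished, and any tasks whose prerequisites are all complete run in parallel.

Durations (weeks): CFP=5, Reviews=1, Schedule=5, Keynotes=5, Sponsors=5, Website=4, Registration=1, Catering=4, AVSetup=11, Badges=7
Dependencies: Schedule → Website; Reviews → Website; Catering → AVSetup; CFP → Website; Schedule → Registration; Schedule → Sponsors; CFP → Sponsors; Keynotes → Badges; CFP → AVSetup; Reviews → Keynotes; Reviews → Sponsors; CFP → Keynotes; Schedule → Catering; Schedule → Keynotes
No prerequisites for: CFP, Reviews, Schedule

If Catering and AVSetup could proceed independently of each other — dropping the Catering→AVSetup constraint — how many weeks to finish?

Original critical path: Schedule→Catering→AVSetup = 5+4+11 = 20 ⇒ 20 weeks.
Without Catering→AVSetup, AVSetup's earliest start moves from 9 to 5.
New critical path: CFP→Keynotes→Badges = 5+5+7 = 17 ⇒ 17 weeks.

17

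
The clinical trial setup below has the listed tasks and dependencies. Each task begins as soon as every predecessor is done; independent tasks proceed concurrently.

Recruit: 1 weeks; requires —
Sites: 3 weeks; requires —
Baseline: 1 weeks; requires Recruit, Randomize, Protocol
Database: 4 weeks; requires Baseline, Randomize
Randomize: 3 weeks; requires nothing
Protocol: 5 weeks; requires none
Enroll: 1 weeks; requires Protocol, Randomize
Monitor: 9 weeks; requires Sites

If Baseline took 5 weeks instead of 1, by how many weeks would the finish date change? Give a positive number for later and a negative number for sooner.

2

Critical path before the change: Sites→Monitor = 3+9 = 12 giving 12 weeks.
Baseline is off the critical path — its longest chain is 10 weeks, giving 2 of slack.
The binding chain switches to Protocol→Baseline→Database = 5+5+4 = 14; finish 14 weeks.
Change in finish: 14 − 12 = +2 weeks.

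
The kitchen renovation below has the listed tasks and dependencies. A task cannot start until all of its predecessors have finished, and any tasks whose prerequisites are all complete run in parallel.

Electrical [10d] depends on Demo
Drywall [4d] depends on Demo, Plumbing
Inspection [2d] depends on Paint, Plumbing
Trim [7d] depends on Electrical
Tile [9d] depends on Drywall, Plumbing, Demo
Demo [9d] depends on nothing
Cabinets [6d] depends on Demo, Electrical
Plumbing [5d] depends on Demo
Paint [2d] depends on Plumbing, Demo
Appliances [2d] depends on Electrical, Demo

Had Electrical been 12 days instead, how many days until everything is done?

28

The binding path is Demo→Plumbing→Drywall→Tile = 9+5+4+9 = 27; finish at 27 days.
The longest path through Electrical is only 26 days, so Electrical has float 1.
New critical path: Demo→Electrical→Trim = 9+12+7 = 28 ⇒ 28 days.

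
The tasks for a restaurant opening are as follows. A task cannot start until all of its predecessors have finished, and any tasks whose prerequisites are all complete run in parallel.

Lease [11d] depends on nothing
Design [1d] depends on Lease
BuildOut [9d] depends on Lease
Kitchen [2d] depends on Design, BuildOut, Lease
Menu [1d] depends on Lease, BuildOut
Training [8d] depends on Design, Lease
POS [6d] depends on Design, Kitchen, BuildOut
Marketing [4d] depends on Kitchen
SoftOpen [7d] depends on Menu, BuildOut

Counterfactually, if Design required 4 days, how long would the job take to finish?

The binding path is Lease→BuildOut→Kitchen→POS = 11+9+2+6 = 28; finish at 28 days.
Design has 8 days of float (longest path through it is 20).
No other chain overtakes it, so the finish is 28 days.

28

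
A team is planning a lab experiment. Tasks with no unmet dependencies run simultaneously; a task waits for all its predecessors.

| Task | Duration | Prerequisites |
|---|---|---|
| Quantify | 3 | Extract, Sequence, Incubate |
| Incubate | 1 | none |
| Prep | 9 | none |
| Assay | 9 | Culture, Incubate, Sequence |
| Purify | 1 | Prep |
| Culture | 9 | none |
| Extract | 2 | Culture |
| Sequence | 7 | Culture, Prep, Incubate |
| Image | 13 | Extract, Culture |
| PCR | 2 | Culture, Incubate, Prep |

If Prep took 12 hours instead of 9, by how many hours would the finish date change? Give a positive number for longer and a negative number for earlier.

3

Baseline: Prep→Sequence→Assay = 9+7+9 = 25 → 25 hours.
Since Prep is critical, the +3 change carries straight to that chain (now 28 hours).
That remains the longest chain; total 28 hours.
Change in finish: 28 − 25 = +3 hours.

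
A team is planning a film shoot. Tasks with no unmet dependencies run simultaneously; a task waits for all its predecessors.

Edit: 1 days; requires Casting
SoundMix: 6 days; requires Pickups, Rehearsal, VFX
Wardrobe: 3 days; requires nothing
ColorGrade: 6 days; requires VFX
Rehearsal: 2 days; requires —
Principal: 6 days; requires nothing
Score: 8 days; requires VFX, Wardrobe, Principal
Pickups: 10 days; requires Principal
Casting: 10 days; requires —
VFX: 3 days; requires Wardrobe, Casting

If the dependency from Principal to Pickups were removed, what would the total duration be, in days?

21

Before: longest chain Principal→Pickups→SoundMix = 6+10+6 = 22, finish 22.
Without Principal→Pickups, Pickups's earliest start moves from 6 to 0.
After: Casting→VFX→Score = 10+3+8 = 21 → 21 days.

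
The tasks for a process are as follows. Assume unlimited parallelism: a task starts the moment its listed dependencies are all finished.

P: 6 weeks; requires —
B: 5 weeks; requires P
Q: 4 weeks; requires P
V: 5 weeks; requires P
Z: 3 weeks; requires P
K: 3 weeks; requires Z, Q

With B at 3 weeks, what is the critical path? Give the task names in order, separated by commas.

Critical path before the change: P→Q→K = 6+4+3 = 13 giving 13 weeks.
The longest path through B is only 11 weeks, so B has float 2.
That remains the longest chain; total 13 weeks.

P, Q, K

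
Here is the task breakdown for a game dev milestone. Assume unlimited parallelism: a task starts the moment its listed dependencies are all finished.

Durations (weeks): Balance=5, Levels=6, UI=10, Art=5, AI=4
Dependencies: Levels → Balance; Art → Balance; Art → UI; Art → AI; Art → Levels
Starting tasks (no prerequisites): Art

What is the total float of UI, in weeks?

The longest chain is Art→Levels→Balance = 5+6+5 = 16; overall finish 16 weeks.
Longest path through UI: 15 weeks (earliest finish 15, latest finish 16).
Slack of UI = 6 − 5 = 1 week.

1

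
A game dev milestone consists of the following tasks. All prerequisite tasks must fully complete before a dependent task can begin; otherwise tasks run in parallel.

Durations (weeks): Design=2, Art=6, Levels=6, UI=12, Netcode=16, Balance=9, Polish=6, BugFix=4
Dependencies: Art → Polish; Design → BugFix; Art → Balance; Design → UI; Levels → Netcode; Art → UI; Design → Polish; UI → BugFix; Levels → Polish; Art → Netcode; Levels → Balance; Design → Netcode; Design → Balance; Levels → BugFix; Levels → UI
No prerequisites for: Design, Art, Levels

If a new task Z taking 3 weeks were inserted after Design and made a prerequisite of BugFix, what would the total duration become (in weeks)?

22

Originally the job takes 22 weeks.
With Z inserted, BugFix now waits for max(Design, UI, Levels, Z).
New critical path: Art→UI→BugFix = 6+12+4 = 22 ⇒ 22 weeks.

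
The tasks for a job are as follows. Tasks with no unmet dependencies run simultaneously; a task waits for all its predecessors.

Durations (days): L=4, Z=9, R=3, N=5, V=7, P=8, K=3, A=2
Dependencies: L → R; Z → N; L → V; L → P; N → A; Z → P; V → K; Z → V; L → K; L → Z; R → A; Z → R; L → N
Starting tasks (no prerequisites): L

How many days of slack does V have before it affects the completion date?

L→Z→V→K = 4+9+7+3 = 23 sets the makespan at 23 days.
Longest path through V: 23 days (earliest finish 20, latest finish 20).
Float = 23 − 23 = 0.

0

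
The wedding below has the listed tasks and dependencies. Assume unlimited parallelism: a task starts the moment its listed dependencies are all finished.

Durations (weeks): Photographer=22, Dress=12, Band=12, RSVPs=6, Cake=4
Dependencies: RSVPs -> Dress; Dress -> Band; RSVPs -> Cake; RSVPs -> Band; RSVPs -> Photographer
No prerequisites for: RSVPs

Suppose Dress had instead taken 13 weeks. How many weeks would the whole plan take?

Baseline: RSVPs→Dress→Band = 6+12+12 = 30 → 30 weeks.
Dress lies on that path, so at 13 weeks the path becomes 31 weeks.
That remains the longest chain; total 31 weeks.

31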